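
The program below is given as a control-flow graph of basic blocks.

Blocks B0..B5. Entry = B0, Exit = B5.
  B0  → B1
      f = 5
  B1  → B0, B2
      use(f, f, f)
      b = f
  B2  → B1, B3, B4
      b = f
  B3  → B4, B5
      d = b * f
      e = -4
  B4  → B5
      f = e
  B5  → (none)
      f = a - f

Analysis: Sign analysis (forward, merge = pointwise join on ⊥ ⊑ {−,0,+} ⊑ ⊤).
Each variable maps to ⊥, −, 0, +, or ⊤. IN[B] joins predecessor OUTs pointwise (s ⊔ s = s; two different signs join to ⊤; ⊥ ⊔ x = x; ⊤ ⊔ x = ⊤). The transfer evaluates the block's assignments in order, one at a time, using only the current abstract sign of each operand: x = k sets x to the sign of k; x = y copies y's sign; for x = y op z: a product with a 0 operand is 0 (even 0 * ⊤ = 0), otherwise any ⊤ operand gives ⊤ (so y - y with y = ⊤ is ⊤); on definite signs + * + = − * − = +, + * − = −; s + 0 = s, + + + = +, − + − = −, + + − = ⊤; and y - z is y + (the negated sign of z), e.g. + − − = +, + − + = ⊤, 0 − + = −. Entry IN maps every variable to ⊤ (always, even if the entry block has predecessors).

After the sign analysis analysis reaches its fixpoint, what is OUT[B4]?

Per-block solution:
  B0:  IN=(all ⊤)  OUT={f:+; rest ⊤}
  B1:  IN={f:+; rest ⊤}  OUT={b:+, f:+; rest ⊤}
  B2:  IN={b:+, f:+; rest ⊤}  OUT={b:+, f:+; rest ⊤}
  B3:  IN={b:+, f:+; rest ⊤}  OUT={b:+, d:+, e:-, f:+; rest ⊤}
  B4:  IN={b:+, f:+; rest ⊤}  OUT={b:+; rest ⊤}
  B5:  IN={b:+; rest ⊤}  OUT={b:+; rest ⊤}

Merge at B4: IN[B4] = OUT[B2] ⊔ OUT[B3] = {a: ⊤, b: +, c: ⊤, d: ⊤, e: ⊤, f: +}
Applying B4's transfer function to that IN value gives OUT[B4] (row B4 above).

Answer: {a: ⊤, b: +, c: ⊤, d: ⊤, e: ⊤, f: ⊤}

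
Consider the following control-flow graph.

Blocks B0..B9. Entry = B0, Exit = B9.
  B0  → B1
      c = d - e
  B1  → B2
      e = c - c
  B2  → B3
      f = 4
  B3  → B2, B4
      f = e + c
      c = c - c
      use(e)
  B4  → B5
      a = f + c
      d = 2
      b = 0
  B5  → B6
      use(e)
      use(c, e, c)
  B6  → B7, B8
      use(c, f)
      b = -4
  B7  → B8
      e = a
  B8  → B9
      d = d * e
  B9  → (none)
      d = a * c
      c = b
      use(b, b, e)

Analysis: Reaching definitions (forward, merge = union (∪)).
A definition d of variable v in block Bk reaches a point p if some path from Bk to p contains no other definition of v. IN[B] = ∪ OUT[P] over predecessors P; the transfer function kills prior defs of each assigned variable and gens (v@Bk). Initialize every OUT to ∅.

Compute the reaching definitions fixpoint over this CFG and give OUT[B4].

Per-block solution:
  B0:   IN={}   OUT={c@B0}
  B1:   IN={c@B0}   OUT={c@B0, e@B1}
  B2:   IN={c@B0, c@B3, e@B1, f@B3}   OUT={c@B0, c@B3, e@B1, f@B2}
  B3:   IN={c@B0, c@B3, e@B1, f@B2}   OUT={c@B3, e@B1, f@B3}
  B4:   IN={c@B3, e@B1, f@B3}   OUT={a@B4, b@B4, c@B3, d@B4, e@B1, f@B3}
  B5:   IN={a@B4, b@B4, c@B3, d@B4, e@B1, f@B3}   OUT={a@B4, b@B4, c@B3, d@B4, e@B1, f@B3}
  B6:   IN={a@B4, b@B4, c@B3, d@B4, e@B1, f@B3}   OUT={a@B4, b@B6, c@B3, d@B4, e@B1, f@B3}
  B7:   IN={a@B4, b@B6, c@B3, d@B4, e@B1, f@B3}   OUT={a@B4, b@B6, c@B3, d@B4, e@B7, f@B3}
  B8:   IN={a@B4, b@B6, c@B3, d@B4, e@B1, e@B7, f@B3}   OUT={a@B4, b@B6, c@B3, d@B8, e@B1, e@B7, f@B3}
  B9:   IN={a@B4, b@B6, c@B3, d@B8, e@B1, e@B7, f@B3}   OUT={a@B4, b@B6, c@B9, d@B9, e@B1, e@B7, f@B3}

Merge at B4: IN[B4] = OUT[B3] = {c@B3, e@B1, f@B3}
Applying B4's transfer function to that IN value gives OUT[B4] (row B4 above).

Answer: {a@B4, b@B4, c@B3, d@B4, e@B1, f@B3}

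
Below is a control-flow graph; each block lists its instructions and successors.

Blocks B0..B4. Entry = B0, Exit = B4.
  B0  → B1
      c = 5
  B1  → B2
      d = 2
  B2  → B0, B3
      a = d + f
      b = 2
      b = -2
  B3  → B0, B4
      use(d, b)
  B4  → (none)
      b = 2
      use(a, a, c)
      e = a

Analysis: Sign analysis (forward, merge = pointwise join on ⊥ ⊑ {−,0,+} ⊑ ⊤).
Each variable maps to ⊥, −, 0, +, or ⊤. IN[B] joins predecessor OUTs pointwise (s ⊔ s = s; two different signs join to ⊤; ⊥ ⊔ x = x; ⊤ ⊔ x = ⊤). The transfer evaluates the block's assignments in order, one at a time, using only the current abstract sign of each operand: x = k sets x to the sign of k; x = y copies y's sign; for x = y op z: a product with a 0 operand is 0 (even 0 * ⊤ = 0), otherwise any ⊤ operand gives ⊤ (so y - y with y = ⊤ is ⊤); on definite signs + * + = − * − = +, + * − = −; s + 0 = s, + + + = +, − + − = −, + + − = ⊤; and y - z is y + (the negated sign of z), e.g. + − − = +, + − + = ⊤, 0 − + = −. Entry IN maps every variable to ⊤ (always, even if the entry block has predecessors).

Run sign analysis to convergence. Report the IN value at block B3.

Per-block solution:
  B0: | IN=(all ⊤) | OUT={c:+; rest ⊤}
  B1: | IN={c:+; rest ⊤} | OUT={c:+, d:+; rest ⊤}
  B2: | IN={c:+, d:+; rest ⊤} | OUT={b:-, c:+, d:+; rest ⊤}
  B3: | IN={b:-, c:+, d:+; rest ⊤} | OUT={b:-, c:+, d:+; rest ⊤}
  B4: | IN={b:-, c:+, d:+; rest ⊤} | OUT={b:+, c:+, d:+; rest ⊤}

Merge at B3: IN[B3] = OUT[B2] = {a: ⊤, b: -, c: +, d: +, e: ⊤, f: ⊤}

Answer: {a: ⊤, b: -, c: +, d: +, e: ⊤, f: ⊤}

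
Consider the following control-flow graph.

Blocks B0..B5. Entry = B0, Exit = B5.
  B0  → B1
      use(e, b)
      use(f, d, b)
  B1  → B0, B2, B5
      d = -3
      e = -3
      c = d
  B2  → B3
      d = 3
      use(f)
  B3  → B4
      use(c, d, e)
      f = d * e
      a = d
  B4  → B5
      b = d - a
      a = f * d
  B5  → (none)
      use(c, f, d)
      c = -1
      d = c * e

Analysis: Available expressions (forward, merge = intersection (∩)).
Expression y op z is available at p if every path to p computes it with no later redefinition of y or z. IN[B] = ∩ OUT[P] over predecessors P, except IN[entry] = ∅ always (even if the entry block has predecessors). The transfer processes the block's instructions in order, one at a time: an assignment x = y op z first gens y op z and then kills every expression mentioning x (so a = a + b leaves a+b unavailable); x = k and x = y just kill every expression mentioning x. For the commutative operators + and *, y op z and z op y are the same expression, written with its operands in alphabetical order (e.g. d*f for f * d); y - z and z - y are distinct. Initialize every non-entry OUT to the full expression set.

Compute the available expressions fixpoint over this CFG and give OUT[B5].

Answer: {c*e}

Trace:
Per-block solution:
  B0:  IN={}  OUT={}
  B1:  IN={}  OUT={}
  B2:  IN={}  OUT={}
  B3:  IN={}  OUT={d*e}
  B4:  IN={d*e}  OUT={d*e, d*f}
  B5:  IN={}  OUT={c*e}

Merge at B5: IN[B5] = OUT[B1] ∩ OUT[B4] = {}
Applying B5's transfer function to that IN value gives OUT[B5] (row B5 above).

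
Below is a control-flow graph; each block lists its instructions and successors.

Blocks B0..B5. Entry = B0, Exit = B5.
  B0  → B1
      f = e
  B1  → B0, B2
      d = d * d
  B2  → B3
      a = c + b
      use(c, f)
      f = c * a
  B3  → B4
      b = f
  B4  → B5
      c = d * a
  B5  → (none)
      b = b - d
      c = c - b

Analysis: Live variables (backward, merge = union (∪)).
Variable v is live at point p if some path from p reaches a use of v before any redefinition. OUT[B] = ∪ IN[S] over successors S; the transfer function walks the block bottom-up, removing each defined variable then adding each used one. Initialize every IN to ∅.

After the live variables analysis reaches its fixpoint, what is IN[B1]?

Per-block solution:
  B0:  IN={b, c, d, e}  OUT={b, c, d, e, f}
  B1:  IN={b, c, d, e, f}  OUT={b, c, d, e, f}
  B2:  IN={b, c, d, f}  OUT={a, d, f}
  B3:  IN={a, d, f}  OUT={a, b, d}
  B4:  IN={a, b, d}  OUT={b, c, d}
  B5:  IN={b, c, d}  OUT={}

Merge at B1: OUT[B1] = IN[B0] ⊔ IN[B2] = {b, c, d, e, f}
Applying B1's transfer function to that OUT value gives IN[B1] (row B1 above).

Answer: {b, c, d, e, f}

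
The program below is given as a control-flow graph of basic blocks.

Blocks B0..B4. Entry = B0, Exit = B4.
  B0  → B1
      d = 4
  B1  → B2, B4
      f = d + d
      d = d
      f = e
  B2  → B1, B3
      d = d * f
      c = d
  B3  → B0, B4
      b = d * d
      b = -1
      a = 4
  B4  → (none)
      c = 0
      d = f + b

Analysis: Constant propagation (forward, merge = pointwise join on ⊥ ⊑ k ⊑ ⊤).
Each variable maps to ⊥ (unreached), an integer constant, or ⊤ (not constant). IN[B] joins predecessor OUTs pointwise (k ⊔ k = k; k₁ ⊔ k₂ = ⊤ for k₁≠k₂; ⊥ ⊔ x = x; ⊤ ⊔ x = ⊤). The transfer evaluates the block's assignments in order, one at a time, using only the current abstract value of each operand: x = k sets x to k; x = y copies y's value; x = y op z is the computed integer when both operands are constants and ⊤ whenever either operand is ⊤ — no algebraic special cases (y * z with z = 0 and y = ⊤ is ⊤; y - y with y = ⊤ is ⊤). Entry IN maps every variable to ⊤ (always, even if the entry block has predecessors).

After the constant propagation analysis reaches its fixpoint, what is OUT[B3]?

Answer: {a: 4, b: -1, c: ⊤, d: ⊤, e: ⊤, f: ⊤}

Working:
Converged values:
  B0:   IN=(all ⊤)   OUT={d:4; rest ⊤}
  B1:   IN=(all ⊤)   OUT=(all ⊤)
  B2:   IN=(all ⊤)   OUT=(all ⊤)
  B3:   IN=(all ⊤)   OUT={a:4, b:-1; rest ⊤}
  B4:   IN=(all ⊤)   OUT={c:0; rest ⊤}

Merge at B3: IN[B3] = OUT[B2] = {a: ⊤, b: ⊤, c: ⊤, d: ⊤, e: ⊤, f: ⊤}
Applying B3's transfer function to that IN value gives OUT[B3] (row B3 above).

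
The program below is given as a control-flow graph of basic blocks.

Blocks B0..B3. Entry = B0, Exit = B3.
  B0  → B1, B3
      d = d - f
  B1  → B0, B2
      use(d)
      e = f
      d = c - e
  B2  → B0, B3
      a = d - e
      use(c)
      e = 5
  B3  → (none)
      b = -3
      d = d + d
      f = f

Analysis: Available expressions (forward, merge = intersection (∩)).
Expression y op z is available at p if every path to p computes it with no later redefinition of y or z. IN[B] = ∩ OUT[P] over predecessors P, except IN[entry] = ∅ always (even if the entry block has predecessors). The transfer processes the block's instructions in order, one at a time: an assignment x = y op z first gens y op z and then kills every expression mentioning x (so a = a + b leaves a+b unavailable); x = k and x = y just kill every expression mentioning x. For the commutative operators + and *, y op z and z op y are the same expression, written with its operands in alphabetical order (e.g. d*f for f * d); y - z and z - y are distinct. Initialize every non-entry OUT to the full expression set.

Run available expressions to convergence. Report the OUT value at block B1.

Converged values:
  B0: | IN={} | OUT={}
  B1: | IN={} | OUT={c-e}
  B2: | IN={c-e} | OUT={}
  B3: | IN={} | OUT={}

Merge at B1: IN[B1] = OUT[B0] = {}
Applying B1's transfer function to that IN value gives OUT[B1] (row B1 above).

Answer: {c-e}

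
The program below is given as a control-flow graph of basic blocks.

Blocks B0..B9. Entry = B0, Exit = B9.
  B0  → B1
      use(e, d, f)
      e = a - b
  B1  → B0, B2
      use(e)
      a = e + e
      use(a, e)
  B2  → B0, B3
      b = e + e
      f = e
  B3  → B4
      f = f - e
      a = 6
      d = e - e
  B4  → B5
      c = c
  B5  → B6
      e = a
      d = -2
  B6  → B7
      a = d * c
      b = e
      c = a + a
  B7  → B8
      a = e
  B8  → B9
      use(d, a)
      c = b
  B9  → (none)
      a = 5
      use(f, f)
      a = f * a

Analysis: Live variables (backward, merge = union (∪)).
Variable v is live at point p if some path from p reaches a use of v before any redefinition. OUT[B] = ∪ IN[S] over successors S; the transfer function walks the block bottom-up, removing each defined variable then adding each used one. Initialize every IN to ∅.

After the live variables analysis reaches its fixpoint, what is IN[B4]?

Per-block solution:
  B0:   IN={a, b, c, d, e, f}   OUT={b, c, d, e, f}
  B1:   IN={b, c, d, e, f}   OUT={a, b, c, d, e, f}
  B2:   IN={a, c, d, e}   OUT={a, b, c, d, e, f}
  B3:   IN={c, e, f}   OUT={a, c, f}
  B4:   IN={a, c, f}   OUT={a, c, f}
  B5:   IN={a, c, f}   OUT={c, d, e, f}
  B6:   IN={c, d, e, f}   OUT={b, d, e, f}
  B7:   IN={b, d, e, f}   OUT={a, b, d, f}
  B8:   IN={a, b, d, f}   OUT={f}
  B9:   IN={f}   OUT={}

Merge at B4: OUT[B4] = IN[B5] = {a, c, f}
Applying B4's transfer function to that OUT value gives IN[B4] (row B4 above).

Answer: {a, c, f}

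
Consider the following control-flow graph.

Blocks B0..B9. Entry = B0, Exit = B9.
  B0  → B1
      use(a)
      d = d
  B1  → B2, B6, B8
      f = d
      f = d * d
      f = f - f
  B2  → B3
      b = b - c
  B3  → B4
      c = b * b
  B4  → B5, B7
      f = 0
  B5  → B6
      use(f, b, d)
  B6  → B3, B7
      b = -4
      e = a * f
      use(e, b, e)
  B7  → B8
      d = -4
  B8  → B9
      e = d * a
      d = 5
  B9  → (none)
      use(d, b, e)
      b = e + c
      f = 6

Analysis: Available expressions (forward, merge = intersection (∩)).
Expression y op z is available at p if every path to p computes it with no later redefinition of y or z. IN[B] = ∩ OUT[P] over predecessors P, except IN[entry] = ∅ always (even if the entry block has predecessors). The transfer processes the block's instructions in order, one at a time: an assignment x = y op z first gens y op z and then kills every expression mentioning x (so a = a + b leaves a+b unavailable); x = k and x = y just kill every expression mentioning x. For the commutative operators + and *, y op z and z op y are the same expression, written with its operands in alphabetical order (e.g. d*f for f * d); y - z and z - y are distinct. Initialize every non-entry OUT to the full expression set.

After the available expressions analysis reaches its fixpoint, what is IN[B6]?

Answer: {d*d}

Derivation:
Converged values:
  B0: | IN={} | OUT={}
  B1: | IN={} | OUT={d*d}
  B2: | IN={d*d} | OUT={d*d}
  B3: | IN={d*d} | OUT={b*b, d*d}
  B4: | IN={b*b, d*d} | OUT={b*b, d*d}
  B5: | IN={b*b, d*d} | OUT={b*b, d*d}
  B6: | IN={d*d} | OUT={a*f, d*d}
  B7: | IN={d*d} | OUT={}
  B8: | IN={} | OUT={}
  B9: | IN={} | OUT={c+e}

Merge at B6: IN[B6] = OUT[B1] ∩ OUT[B5] = {d*d}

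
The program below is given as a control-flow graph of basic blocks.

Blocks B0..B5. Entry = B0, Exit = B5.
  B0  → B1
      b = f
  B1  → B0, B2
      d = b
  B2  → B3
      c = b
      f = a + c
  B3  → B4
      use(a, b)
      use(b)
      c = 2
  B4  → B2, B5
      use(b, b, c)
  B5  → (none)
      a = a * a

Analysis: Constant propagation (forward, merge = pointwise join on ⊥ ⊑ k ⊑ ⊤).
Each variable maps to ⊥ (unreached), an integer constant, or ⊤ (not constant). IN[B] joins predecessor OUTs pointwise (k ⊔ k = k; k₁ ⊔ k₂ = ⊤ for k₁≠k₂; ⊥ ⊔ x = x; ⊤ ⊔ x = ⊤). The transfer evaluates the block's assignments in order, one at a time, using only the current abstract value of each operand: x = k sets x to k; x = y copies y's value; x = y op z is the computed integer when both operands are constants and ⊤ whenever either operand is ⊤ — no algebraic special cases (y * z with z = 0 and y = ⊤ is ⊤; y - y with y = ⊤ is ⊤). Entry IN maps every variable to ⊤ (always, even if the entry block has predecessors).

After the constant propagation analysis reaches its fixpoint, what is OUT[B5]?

Per-block solution:
  B0:  IN=(all ⊤)  OUT=(all ⊤)
  B1:  IN=(all ⊤)  OUT=(all ⊤)
  B2:  IN=(all ⊤)  OUT=(all ⊤)
  B3:  IN=(all ⊤)  OUT={c:2; rest ⊤}
  B4:  IN={c:2; rest ⊤}  OUT={c:2; rest ⊤}
  B5:  IN={c:2; rest ⊤}  OUT={c:2; rest ⊤}

Merge at B5: IN[B5] = OUT[B4] = {a: ⊤, b: ⊤, c: 2, d: ⊤, e: ⊤, f: ⊤}
Applying B5's transfer function to that IN value gives OUT[B5] (row B5 above).

Answer: {a: ⊤, b: ⊤, c: 2, d: ⊤, e: ⊤, f: ⊤}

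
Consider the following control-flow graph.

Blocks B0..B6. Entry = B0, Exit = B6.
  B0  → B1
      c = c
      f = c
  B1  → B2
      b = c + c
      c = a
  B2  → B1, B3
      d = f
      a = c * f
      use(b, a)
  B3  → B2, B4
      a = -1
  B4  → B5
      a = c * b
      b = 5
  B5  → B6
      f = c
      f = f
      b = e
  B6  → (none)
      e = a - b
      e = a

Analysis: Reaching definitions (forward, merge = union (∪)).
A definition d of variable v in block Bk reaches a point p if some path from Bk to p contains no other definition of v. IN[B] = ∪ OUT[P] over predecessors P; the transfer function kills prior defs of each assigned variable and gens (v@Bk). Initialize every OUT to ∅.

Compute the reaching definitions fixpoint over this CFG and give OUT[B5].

Answer: {a@B4, b@B5, c@B1, d@B2, f@B5}

Derivation:
Fixpoint table:
  B0: | IN={} | OUT={c@B0, f@B0}
  B1: | IN={a@B2, b@B1, c@B0, c@B1, d@B2, f@B0} | OUT={a@B2, b@B1, c@B1, d@B2, f@B0}
  B2: | IN={a@B2, a@B3, b@B1, c@B1, d@B2, f@B0} | OUT={a@B2, b@B1, c@B1, d@B2, f@B0}
  B3: | IN={a@B2, b@B1, c@B1, d@B2, f@B0} | OUT={a@B3, b@B1, c@B1, d@B2, f@B0}
  B4: | IN={a@B3, b@B1, c@B1, d@B2, f@B0} | OUT={a@B4, b@B4, c@B1, d@B2, f@B0}
  B5: | IN={a@B4, b@B4, c@B1, d@B2, f@B0} | OUT={a@B4, b@B5, c@B1, d@B2, f@B5}
  B6: | IN={a@B4, b@B5, c@B1, d@B2, f@B5} | OUT={a@B4, b@B5, c@B1, d@B2, e@B6, f@B5}

Merge at B5: IN[B5] = OUT[B4] = {a@B4, b@B4, c@B1, d@B2, f@B0}
Applying B5's transfer function to that IN value gives OUT[B5] (row B5 above).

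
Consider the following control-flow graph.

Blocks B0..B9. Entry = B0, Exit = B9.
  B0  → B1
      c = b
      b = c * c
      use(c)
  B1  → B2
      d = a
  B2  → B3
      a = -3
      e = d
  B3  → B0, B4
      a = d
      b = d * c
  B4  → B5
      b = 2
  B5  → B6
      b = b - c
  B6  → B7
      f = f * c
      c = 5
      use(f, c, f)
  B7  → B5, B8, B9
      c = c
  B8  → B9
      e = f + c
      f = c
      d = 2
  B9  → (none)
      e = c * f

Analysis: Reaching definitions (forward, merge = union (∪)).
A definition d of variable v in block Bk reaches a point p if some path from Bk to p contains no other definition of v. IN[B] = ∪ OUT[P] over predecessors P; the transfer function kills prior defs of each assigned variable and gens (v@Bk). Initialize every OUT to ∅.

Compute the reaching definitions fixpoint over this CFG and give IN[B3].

Answer: {a@B2, b@B0, c@B0, d@B1, e@B2}

Working:
Fixpoint table:
  B0: | IN={a@B3, b@B3, c@B0, d@B1, e@B2} | OUT={a@B3, b@B0, c@B0, d@B1, e@B2}
  B1: | IN={a@B3, b@B0, c@B0, d@B1, e@B2} | OUT={a@B3, b@B0, c@B0, d@B1, e@B2}
  B2: | IN={a@B3, b@B0, c@B0, d@B1, e@B2} | OUT={a@B2, b@B0, c@B0, d@B1, e@B2}
  B3: | IN={a@B2, b@B0, c@B0, d@B1, e@B2} | OUT={a@B3, b@B3, c@B0, d@B1, e@B2}
  B4: | IN={a@B3, b@B3, c@B0, d@B1, e@B2} | OUT={a@B3, b@B4, c@B0, d@B1, e@B2}
  B5: | IN={a@B3, b@B4, b@B5, c@B0, c@B7, d@B1, e@B2, f@B6} | OUT={a@B3, b@B5, c@B0, c@B7, d@B1, e@B2, f@B6}
  B6: | IN={a@B3, b@B5, c@B0, c@B7, d@B1, e@B2, f@B6} | OUT={a@B3, b@B5, c@B6, d@B1, e@B2, f@B6}
  B7: | IN={a@B3, b@B5, c@B6, d@B1, e@B2, f@B6} | OUT={a@B3, b@B5, c@B7, d@B1, e@B2, f@B6}
  B8: | IN={a@B3, b@B5, c@B7, d@B1, e@B2, f@B6} | OUT={a@B3, b@B5, c@B7, d@B8, e@B8, f@B8}
  B9: | IN={a@B3, b@B5, c@B7, d@B1, d@B8, e@B2, e@B8, f@B6, f@B8} | OUT={a@B3, b@B5, c@B7, d@B1, d@B8, e@B9, f@B6, f@B8}

Merge at B3: IN[B3] = OUT[B2] = {a@B2, b@B0, c@B0, d@B1, e@B2}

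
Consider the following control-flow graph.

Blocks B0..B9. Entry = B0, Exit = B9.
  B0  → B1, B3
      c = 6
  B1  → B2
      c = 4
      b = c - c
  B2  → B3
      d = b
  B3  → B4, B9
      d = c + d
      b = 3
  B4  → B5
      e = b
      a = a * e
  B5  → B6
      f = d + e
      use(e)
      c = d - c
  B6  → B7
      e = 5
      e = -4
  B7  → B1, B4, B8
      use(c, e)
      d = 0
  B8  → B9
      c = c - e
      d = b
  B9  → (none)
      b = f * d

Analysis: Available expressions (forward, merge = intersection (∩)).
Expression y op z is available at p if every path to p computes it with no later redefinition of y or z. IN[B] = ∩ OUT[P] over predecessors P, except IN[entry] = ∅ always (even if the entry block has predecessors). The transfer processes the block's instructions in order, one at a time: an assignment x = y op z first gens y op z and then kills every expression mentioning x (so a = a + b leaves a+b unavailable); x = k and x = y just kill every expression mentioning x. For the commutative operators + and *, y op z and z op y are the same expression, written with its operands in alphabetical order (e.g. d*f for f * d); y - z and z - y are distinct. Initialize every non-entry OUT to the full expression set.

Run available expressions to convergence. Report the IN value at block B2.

Answer: {c-c}

Working:
Converged values:
  B0:  IN={}  OUT={}
  B1:  IN={}  OUT={c-c}
  B2:  IN={c-c}  OUT={c-c}
  B3:  IN={}  OUT={}
  B4:  IN={}  OUT={}
  B5:  IN={}  OUT={d+e}
  B6:  IN={d+e}  OUT={}
  B7:  IN={}  OUT={}
  B8:  IN={}  OUT={}
  B9:  IN={}  OUT={d*f}

Merge at B2: IN[B2] = OUT[B1] = {c-c}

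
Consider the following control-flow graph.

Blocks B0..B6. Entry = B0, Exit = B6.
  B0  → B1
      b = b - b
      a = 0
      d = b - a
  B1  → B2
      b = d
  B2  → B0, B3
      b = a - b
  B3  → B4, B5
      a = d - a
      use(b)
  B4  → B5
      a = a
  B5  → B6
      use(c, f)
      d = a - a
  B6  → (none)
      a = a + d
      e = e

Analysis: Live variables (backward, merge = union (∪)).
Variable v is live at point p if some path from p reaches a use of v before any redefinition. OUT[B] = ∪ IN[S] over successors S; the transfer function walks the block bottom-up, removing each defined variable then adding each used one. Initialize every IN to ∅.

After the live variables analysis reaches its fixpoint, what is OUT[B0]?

Converged values:
  B0: | IN={b, c, e, f} | OUT={a, c, d, e, f}
  B1: | IN={a, c, d, e, f} | OUT={a, b, c, d, e, f}
  B2: | IN={a, b, c, d, e, f} | OUT={a, b, c, d, e, f}
  B3: | IN={a, b, c, d, e, f} | OUT={a, c, e, f}
  B4: | IN={a, c, e, f} | OUT={a, c, e, f}
  B5: | IN={a, c, e, f} | OUT={a, d, e}
  B6: | IN={a, d, e} | OUT={}

Merge at B0: OUT[B0] = IN[B1] = {a, c, d, e, f}

Answer: {a, c, d, e, f}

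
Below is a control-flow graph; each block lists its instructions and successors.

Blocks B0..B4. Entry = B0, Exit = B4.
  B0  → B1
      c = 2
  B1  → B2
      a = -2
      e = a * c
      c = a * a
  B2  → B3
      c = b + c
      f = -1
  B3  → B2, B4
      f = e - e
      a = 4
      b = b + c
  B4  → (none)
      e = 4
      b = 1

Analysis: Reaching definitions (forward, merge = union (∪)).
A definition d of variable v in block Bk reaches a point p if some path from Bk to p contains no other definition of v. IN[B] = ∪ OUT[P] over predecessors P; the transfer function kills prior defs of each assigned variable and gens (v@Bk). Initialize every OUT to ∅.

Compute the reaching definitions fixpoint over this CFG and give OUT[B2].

Fixpoint table:
  B0: | IN={} | OUT={c@B0}
  B1: | IN={c@B0} | OUT={a@B1, c@B1, e@B1}
  B2: | IN={a@B1, a@B3, b@B3, c@B1, c@B2, e@B1, f@B3} | OUT={a@B1, a@B3, b@B3, c@B2, e@B1, f@B2}
  B3: | IN={a@B1, a@B3, b@B3, c@B2, e@B1, f@B2} | OUT={a@B3, b@B3, c@B2, e@B1, f@B3}
  B4: | IN={a@B3, b@B3, c@B2, e@B1, f@B3} | OUT={a@B3, b@B4, c@B2, e@B4, f@B3}

Merge at B2: IN[B2] = OUT[B1] ⊔ OUT[B3] = {a@B1, a@B3, b@B3, c@B1, c@B2, e@B1, f@B3}
Applying B2's transfer function to that IN value gives OUT[B2] (row B2 above).

Answer: {a@B1, a@B3, b@B3, c@B2, e@B1, f@B2}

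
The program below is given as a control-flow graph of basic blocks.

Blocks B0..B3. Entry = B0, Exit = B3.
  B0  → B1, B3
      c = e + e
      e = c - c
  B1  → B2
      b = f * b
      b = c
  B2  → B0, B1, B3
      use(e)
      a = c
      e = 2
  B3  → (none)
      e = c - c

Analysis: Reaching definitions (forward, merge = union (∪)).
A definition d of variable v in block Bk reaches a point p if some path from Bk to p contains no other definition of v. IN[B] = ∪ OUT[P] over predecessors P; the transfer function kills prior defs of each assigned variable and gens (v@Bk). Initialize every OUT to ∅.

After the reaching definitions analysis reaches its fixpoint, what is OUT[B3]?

Per-block solution:
  B0:  IN={a@B2, b@B1, c@B0, e@B2}  OUT={a@B2, b@B1, c@B0, e@B0}
  B1:  IN={a@B2, b@B1, c@B0, e@B0, e@B2}  OUT={a@B2, b@B1, c@B0, e@B0, e@B2}
  B2:  IN={a@B2, b@B1, c@B0, e@B0, e@B2}  OUT={a@B2, b@B1, c@B0, e@B2}
  B3:  IN={a@B2, b@B1, c@B0, e@B0, e@B2}  OUT={a@B2, b@B1, c@B0, e@B3}

Merge at B3: IN[B3] = OUT[B0] ⊔ OUT[B2] = {a@B2, b@B1, c@B0, e@B0, e@B2}
Applying B3's transfer function to that IN value gives OUT[B3] (row B3 above).

Answer: {a@B2, b@B1, c@B0, e@B3}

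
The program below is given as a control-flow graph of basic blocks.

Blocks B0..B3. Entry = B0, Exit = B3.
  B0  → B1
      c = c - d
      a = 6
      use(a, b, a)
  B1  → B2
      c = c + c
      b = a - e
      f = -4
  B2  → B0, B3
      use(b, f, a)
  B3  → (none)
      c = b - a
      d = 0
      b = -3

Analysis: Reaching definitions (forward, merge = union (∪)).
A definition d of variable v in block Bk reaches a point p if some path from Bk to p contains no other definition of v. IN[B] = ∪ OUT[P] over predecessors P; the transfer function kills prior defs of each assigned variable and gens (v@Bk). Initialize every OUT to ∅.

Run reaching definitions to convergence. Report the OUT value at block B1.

Answer: {a@B0, b@B1, c@B1, f@B1}

Trace:
Fixpoint table:
  B0:  IN={a@B0, b@B1, c@B1, f@B1}  OUT={a@B0, b@B1, c@B0, f@B1}
  B1:  IN={a@B0, b@B1, c@B0, f@B1}  OUT={a@B0, b@B1, c@B1, f@B1}
  B2:  IN={a@B0, b@B1, c@B1, f@B1}  OUT={a@B0, b@B1, c@B1, f@B1}
  B3:  IN={a@B0, b@B1, c@B1, f@B1}  OUT={a@B0, b@B3, c@B3, d@B3, f@B1}

Merge at B1: IN[B1] = OUT[B0] = {a@B0, b@B1, c@B0, f@B1}
Applying B1's transfer function to that IN value gives OUT[B1] (row B1 above).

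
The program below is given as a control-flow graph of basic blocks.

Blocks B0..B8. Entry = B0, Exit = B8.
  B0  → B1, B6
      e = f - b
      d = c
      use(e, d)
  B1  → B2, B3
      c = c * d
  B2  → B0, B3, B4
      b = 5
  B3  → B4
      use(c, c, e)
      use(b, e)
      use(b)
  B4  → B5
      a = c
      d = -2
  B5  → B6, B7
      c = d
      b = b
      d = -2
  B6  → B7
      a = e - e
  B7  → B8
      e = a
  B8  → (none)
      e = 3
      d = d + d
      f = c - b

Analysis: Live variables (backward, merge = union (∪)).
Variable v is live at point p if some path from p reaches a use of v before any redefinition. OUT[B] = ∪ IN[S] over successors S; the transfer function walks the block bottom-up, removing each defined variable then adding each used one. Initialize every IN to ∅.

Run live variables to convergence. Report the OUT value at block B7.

Per-block solution:
  B0: | IN={b, c, f} | OUT={b, c, d, e, f}
  B1: | IN={b, c, d, e, f} | OUT={b, c, e, f}
  B2: | IN={c, e, f} | OUT={b, c, e, f}
  B3: | IN={b, c, e} | OUT={b, c, e}
  B4: | IN={b, c, e} | OUT={a, b, d, e}
  B5: | IN={a, b, d, e} | OUT={a, b, c, d, e}
  B6: | IN={b, c, d, e} | OUT={a, b, c, d}
  B7: | IN={a, b, c, d} | OUT={b, c, d}
  B8: | IN={b, c, d} | OUT={}

Merge at B7: OUT[B7] = IN[B8] = {b, c, d}

Answer: {b, c, d}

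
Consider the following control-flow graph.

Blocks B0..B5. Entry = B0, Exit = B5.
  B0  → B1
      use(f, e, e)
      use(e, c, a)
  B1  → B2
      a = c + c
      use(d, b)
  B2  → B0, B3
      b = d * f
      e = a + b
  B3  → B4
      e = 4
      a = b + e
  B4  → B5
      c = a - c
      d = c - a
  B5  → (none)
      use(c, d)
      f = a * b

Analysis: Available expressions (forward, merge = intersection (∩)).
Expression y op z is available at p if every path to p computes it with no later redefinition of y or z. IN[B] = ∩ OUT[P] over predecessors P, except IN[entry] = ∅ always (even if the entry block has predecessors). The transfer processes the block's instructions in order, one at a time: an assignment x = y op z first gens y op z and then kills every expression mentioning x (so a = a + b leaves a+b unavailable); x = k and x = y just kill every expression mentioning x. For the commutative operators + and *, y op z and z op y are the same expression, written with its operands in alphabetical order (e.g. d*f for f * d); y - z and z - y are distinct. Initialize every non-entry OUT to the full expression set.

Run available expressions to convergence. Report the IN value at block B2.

Per-block solution:
  B0:  IN={}  OUT={}
  B1:  IN={}  OUT={c+c}
  B2:  IN={c+c}  OUT={a+b, c+c, d*f}
  B3:  IN={a+b, c+c, d*f}  OUT={b+e, c+c, d*f}
  B4:  IN={b+e, c+c, d*f}  OUT={b+e, c-a}
  B5:  IN={b+e, c-a}  OUT={a*b, b+e, c-a}

Merge at B2: IN[B2] = OUT[B1] = {c+c}

Answer: {c+c}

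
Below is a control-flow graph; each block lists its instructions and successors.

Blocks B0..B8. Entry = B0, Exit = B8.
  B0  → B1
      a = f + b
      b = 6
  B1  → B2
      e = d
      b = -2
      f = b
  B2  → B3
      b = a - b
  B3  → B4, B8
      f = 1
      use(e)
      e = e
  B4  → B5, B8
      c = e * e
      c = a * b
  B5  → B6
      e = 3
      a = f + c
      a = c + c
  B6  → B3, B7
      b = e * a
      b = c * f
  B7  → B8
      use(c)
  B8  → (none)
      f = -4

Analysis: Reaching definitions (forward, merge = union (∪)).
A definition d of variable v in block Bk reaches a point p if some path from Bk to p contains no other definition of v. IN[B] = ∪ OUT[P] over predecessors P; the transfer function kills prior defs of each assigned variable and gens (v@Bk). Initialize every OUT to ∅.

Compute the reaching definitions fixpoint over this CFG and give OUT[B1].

Converged values:
  B0:  IN={}  OUT={a@B0, b@B0}
  B1:  IN={a@B0, b@B0}  OUT={a@B0, b@B1, e@B1, f@B1}
  B2:  IN={a@B0, b@B1, e@B1, f@B1}  OUT={a@B0, b@B2, e@B1, f@B1}
  B3:  IN={a@B0, a@B5, b@B2, b@B6, c@B4, e@B1, e@B5, f@B1, f@B3}  OUT={a@B0, a@B5, b@B2, b@B6, c@B4, e@B3, f@B3}
  B4:  IN={a@B0, a@B5, b@B2, b@B6, c@B4, e@B3, f@B3}  OUT={a@B0, a@B5, b@B2, b@B6, c@B4, e@B3, f@B3}
  B5:  IN={a@B0, a@B5, b@B2, b@B6, c@B4, e@B3, f@B3}  OUT={a@B5, b@B2, b@B6, c@B4, e@B5, f@B3}
  B6:  IN={a@B5, b@B2, b@B6, c@B4, e@B5, f@B3}  OUT={a@B5, b@B6, c@B4, e@B5, f@B3}
  B7:  IN={a@B5, b@B6, c@B4, e@B5, f@B3}  OUT={a@B5, b@B6, c@B4, e@B5, f@B3}
  B8:  IN={a@B0, a@B5, b@B2, b@B6, c@B4, e@B3, e@B5, f@B3}  OUT={a@B0, a@B5, b@B2, b@B6, c@B4, e@B3, e@B5, f@B8}

Merge at B1: IN[B1] = OUT[B0] = {a@B0, b@B0}
Applying B1's transfer function to that IN value gives OUT[B1] (row B1 above).

Answer: {a@B0, b@B1, e@B1, f@B1}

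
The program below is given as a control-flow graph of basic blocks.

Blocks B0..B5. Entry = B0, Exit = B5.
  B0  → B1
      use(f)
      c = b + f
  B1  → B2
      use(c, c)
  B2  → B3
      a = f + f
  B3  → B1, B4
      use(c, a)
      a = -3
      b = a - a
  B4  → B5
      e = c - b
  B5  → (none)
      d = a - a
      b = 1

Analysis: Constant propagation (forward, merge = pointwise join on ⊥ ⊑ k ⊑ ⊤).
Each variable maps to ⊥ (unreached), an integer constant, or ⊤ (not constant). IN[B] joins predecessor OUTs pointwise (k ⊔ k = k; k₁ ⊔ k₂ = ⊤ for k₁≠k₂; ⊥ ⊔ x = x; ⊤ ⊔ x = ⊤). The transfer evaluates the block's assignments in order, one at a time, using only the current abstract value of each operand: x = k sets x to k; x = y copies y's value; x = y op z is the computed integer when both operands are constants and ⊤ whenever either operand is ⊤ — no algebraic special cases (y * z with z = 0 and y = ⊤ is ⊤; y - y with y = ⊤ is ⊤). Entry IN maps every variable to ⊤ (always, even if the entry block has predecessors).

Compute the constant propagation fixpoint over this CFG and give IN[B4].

Fixpoint table:
  B0:  IN=(all ⊤)  OUT=(all ⊤)
  B1:  IN=(all ⊤)  OUT=(all ⊤)
  B2:  IN=(all ⊤)  OUT=(all ⊤)
  B3:  IN=(all ⊤)  OUT={a:-3, b:0; rest ⊤}
  B4:  IN={a:-3, b:0; rest ⊤}  OUT={a:-3, b:0; rest ⊤}
  B5:  IN={a:-3, b:0; rest ⊤}  OUT={a:-3, b:1, d:0; rest ⊤}

Merge at B4: IN[B4] = OUT[B3] = {a: -3, b: 0, c: ⊤, d: ⊤, e: ⊤, f: ⊤}

Answer: {a: -3, b: 0, c: ⊤, d: ⊤, e: ⊤, f: ⊤}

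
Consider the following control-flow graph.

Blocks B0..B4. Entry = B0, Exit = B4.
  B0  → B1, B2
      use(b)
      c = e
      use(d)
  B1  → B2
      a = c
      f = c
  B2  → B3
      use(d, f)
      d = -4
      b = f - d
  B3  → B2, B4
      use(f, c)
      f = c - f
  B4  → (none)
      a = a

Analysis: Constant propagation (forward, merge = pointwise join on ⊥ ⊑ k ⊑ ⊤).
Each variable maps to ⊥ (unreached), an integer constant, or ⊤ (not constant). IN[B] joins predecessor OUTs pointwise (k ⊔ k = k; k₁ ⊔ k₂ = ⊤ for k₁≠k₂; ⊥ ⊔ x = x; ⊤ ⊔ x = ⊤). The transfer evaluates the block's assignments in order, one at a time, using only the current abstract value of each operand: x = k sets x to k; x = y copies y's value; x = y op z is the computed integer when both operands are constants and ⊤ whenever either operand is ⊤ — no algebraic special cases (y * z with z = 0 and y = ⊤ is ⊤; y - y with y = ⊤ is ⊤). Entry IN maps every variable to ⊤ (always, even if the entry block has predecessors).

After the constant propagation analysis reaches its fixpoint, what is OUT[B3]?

Answer: {a: ⊤, b: ⊤, c: ⊤, d: -4, e: ⊤, f: ⊤}

Derivation:
Fixpoint table:
  B0:  IN=(all ⊤)  OUT=(all ⊤)
  B1:  IN=(all ⊤)  OUT=(all ⊤)
  B2:  IN=(all ⊤)  OUT={d:-4; rest ⊤}
  B3:  IN={d:-4; rest ⊤}  OUT={d:-4; rest ⊤}
  B4:  IN={d:-4; rest ⊤}  OUT={d:-4; rest ⊤}

Merge at B3: IN[B3] = OUT[B2] = {a: ⊤, b: ⊤, c: ⊤, d: -4, e: ⊤, f: ⊤}
Applying B3's transfer function to that IN value gives OUT[B3] (row B3 above).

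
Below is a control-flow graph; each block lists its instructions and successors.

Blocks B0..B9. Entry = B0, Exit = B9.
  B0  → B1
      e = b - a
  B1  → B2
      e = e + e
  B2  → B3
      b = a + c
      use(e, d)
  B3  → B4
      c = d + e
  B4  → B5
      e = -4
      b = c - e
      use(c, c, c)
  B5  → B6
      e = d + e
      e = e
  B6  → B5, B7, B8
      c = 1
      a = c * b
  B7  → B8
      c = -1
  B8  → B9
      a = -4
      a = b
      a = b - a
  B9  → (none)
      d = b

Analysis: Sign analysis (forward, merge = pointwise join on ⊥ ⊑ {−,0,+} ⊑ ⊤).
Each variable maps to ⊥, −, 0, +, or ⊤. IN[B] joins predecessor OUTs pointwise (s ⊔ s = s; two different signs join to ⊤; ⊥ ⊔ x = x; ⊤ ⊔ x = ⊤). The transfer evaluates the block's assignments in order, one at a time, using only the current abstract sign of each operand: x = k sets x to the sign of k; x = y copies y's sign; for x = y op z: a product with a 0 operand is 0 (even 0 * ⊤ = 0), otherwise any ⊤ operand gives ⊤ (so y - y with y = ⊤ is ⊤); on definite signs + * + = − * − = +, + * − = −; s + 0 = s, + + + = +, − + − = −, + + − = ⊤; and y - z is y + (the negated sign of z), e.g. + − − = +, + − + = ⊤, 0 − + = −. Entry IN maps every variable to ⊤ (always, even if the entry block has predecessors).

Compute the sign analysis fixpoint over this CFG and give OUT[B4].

Converged values:
  B0:  IN=(all ⊤)  OUT=(all ⊤)
  B1:  IN=(all ⊤)  OUT=(all ⊤)
  B2:  IN=(all ⊤)  OUT=(all ⊤)
  B3:  IN=(all ⊤)  OUT=(all ⊤)
  B4:  IN=(all ⊤)  OUT={e:-; rest ⊤}
  B5:  IN=(all ⊤)  OUT=(all ⊤)
  B6:  IN=(all ⊤)  OUT={c:+; rest ⊤}
  B7:  IN={c:+; rest ⊤}  OUT={c:-; rest ⊤}
  B8:  IN=(all ⊤)  OUT=(all ⊤)
  B9:  IN=(all ⊤)  OUT=(all ⊤)

Merge at B4: IN[B4] = OUT[B3] = {a: ⊤, b: ⊤, c: ⊤, d: ⊤, e: ⊤, f: ⊤}
Applying B4's transfer function to that IN value gives OUT[B4] (row B4 above).

Answer: {a: ⊤, b: ⊤, c: ⊤, d: ⊤, e: -, f: ⊤}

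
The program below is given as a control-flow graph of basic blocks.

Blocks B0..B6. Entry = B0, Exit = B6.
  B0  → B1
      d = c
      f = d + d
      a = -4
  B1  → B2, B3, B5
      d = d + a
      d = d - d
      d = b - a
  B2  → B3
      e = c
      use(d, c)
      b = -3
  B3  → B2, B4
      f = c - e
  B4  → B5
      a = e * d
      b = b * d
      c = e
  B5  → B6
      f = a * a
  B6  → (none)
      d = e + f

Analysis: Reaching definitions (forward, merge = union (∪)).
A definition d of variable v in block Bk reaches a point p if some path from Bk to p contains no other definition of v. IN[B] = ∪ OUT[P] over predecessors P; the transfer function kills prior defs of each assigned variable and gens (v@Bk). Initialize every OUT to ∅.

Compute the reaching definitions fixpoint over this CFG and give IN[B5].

Answer: {a@B0, a@B4, b@B4, c@B4, d@B1, e@B2, f@B0, f@B3}

Working:
Fixpoint table:
  B0:   IN={}   OUT={a@B0, d@B0, f@B0}
  B1:   IN={a@B0, d@B0, f@B0}   OUT={a@B0, d@B1, f@B0}
  B2:   IN={a@B0, b@B2, d@B1, e@B2, f@B0, f@B3}   OUT={a@B0, b@B2, d@B1, e@B2, f@B0, f@B3}
  B3:   IN={a@B0, b@B2, d@B1, e@B2, f@B0, f@B3}   OUT={a@B0, b@B2, d@B1, e@B2, f@B3}
  B4:   IN={a@B0, b@B2, d@B1, e@B2, f@B3}   OUT={a@B4, b@B4, c@B4, d@B1, e@B2, f@B3}
  B5:   IN={a@B0, a@B4, b@B4, c@B4, d@B1, e@B2, f@B0, f@B3}   OUT={a@B0, a@B4, b@B4, c@B4, d@B1, e@B2, f@B5}
  B6:   IN={a@B0, a@B4, b@B4, c@B4, d@B1, e@B2, f@B5}   OUT={a@B0, a@B4, b@B4, c@B4, d@B6, e@B2, f@B5}

Merge at B5: IN[B5] = OUT[B1] ⊔ OUT[B4] = {a@B0, a@B4, b@B4, c@B4, d@B1, e@B2, f@B0, f@B3}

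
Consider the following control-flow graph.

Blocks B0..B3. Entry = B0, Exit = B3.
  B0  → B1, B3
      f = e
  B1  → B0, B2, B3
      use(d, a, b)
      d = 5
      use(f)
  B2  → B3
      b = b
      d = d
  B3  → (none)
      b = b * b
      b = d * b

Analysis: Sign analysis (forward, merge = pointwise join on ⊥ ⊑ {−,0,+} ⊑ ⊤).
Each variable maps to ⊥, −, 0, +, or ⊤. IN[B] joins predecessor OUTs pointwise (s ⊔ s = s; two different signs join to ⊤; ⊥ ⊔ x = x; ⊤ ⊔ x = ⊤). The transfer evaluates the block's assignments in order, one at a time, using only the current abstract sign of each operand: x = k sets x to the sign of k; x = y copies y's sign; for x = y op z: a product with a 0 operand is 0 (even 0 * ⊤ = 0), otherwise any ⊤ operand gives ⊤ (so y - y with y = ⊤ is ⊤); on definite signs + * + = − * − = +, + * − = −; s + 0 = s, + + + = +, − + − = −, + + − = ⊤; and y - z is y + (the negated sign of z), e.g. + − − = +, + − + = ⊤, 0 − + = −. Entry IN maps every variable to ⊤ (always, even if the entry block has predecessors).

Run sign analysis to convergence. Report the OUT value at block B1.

Fixpoint table:
  B0:   IN=(all ⊤)   OUT=(all ⊤)
  B1:   IN=(all ⊤)   OUT={d:+; rest ⊤}
  B2:   IN={d:+; rest ⊤}   OUT={d:+; rest ⊤}
  B3:   IN=(all ⊤)   OUT=(all ⊤)

Merge at B1: IN[B1] = OUT[B0] = {a: ⊤, b: ⊤, c: ⊤, d: ⊤, e: ⊤, f: ⊤}
Applying B1's transfer function to that IN value gives OUT[B1] (row B1 above).

Answer: {a: ⊤, b: ⊤, c: ⊤, d: +, e: ⊤, f: ⊤}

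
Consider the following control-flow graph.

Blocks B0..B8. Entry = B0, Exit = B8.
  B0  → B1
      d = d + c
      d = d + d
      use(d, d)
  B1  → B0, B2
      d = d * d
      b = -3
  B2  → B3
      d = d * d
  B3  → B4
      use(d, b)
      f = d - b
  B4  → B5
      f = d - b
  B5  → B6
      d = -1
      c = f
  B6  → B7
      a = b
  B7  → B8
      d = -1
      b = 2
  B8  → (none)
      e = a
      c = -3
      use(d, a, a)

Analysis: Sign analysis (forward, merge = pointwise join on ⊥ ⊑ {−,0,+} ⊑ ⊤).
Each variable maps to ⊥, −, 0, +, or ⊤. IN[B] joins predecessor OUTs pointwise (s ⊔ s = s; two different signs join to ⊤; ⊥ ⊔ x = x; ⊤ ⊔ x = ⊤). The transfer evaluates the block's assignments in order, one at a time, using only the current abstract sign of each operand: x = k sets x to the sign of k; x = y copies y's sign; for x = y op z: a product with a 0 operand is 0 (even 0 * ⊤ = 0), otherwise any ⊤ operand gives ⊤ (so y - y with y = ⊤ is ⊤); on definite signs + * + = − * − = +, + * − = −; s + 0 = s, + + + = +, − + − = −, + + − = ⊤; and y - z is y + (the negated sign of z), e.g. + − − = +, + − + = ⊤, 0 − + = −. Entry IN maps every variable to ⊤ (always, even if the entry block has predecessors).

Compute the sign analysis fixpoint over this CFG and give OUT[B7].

Fixpoint table:
  B0:   IN=(all ⊤)   OUT=(all ⊤)
  B1:   IN=(all ⊤)   OUT={b:-; rest ⊤}
  B2:   IN={b:-; rest ⊤}   OUT={b:-; rest ⊤}
  B3:   IN={b:-; rest ⊤}   OUT={b:-; rest ⊤}
  B4:   IN={b:-; rest ⊤}   OUT={b:-; rest ⊤}
  B5:   IN={b:-; rest ⊤}   OUT={b:-, d:-; rest ⊤}
  B6:   IN={b:-, d:-; rest ⊤}   OUT={a:-, b:-, d:-; rest ⊤}
  B7:   IN={a:-, b:-, d:-; rest ⊤}   OUT={a:-, b:+, d:-; rest ⊤}
  B8:   IN={a:-, b:+, d:-; rest ⊤}   OUT={a:-, b:+, c:-, d:-, e:-; rest ⊤}

Merge at B7: IN[B7] = OUT[B6] = {a: -, b: -, c: ⊤, d: -, e: ⊤, f: ⊤}
Applying B7's transfer function to that IN value gives OUT[B7] (row B7 above).

Answer: {a: -, b: +, c: ⊤, d: -, e: ⊤, f: ⊤}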